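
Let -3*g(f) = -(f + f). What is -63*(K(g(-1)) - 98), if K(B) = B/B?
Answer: 6111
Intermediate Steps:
g(f) = 2*f/3 (g(f) = -(-1)*(f + f)/3 = -(-1)*2*f/3 = -(-2)*f/3 = 2*f/3)
K(B) = 1
-63*(K(g(-1)) - 98) = -63*(1 - 98) = -63*(-97) = 6111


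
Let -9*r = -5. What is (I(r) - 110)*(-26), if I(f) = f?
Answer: 25610/9 ≈ 2845.6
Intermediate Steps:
r = 5/9 (r = -⅑*(-5) = 5/9 ≈ 0.55556)
(I(r) - 110)*(-26) = (5/9 - 110)*(-26) = -985/9*(-26) = 25610/9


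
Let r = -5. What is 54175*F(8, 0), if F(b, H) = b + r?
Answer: 162525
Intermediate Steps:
F(b, H) = -5 + b (F(b, H) = b - 5 = -5 + b)
54175*F(8, 0) = 54175*(-5 + 8) = 54175*3 = 162525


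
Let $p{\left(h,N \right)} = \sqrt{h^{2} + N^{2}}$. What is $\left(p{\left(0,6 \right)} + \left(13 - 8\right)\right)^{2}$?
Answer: $121$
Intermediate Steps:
$p{\left(h,N \right)} = \sqrt{N^{2} + h^{2}}$
$\left(p{\left(0,6 \right)} + \left(13 - 8\right)\right)^{2} = \left(\sqrt{6^{2} + 0^{2}} + \left(13 - 8\right)\right)^{2} = \left(\sqrt{36 + 0} + \left(13 - 8\right)\right)^{2} = \left(\sqrt{36} + 5\right)^{2} = \left(6 + 5\right)^{2} = 11^{2} = 121$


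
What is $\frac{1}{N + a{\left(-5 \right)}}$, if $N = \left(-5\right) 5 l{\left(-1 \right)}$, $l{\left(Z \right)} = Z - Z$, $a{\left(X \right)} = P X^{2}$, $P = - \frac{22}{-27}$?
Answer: $\frac{27}{550} \approx 0.049091$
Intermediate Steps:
$P = \frac{22}{27}$ ($P = \left(-22\right) \left(- \frac{1}{27}\right) = \frac{22}{27} \approx 0.81481$)
$a{\left(X \right)} = \frac{22 X^{2}}{27}$
$l{\left(Z \right)} = 0$
$N = 0$ ($N = \left(-5\right) 5 \cdot 0 = \left(-25\right) 0 = 0$)
$\frac{1}{N + a{\left(-5 \right)}} = \frac{1}{0 + \frac{22 \left(-5\right)^{2}}{27}} = \frac{1}{0 + \frac{22}{27} \cdot 25} = \frac{1}{0 + \frac{550}{27}} = \frac{1}{\frac{550}{27}} = \frac{27}{550}$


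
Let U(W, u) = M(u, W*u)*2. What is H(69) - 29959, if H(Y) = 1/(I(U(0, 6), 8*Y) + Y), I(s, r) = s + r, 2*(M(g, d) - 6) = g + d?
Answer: -19143800/639 ≈ -29959.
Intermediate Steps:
M(g, d) = 6 + d/2 + g/2 (M(g, d) = 6 + (g + d)/2 = 6 + (d + g)/2 = 6 + (d/2 + g/2) = 6 + d/2 + g/2)
U(W, u) = 12 + u + W*u (U(W, u) = (6 + (W*u)/2 + u/2)*2 = (6 + W*u/2 + u/2)*2 = (6 + u/2 + W*u/2)*2 = 12 + u + W*u)
I(s, r) = r + s
H(Y) = 1/(18 + 9*Y) (H(Y) = 1/((8*Y + (12 + 6 + 0*6)) + Y) = 1/((8*Y + (12 + 6 + 0)) + Y) = 1/((8*Y + 18) + Y) = 1/((18 + 8*Y) + Y) = 1/(18 + 9*Y))
H(69) - 29959 = 1/(9*(2 + 69)) - 29959 = (⅑)/71 - 29959 = (⅑)*(1/71) - 29959 = 1/639 - 29959 = -19143800/639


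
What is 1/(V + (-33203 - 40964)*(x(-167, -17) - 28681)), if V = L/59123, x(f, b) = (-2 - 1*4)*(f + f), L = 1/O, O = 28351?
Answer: 1676196173/3316443065573243208 ≈ 5.0542e-10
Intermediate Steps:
L = 1/28351 ≈ 3.5272e-5
x(f, b) = -12*f (x(f, b) = (-2 - 4)*(2*f) = -12*f)
V = 1/1676196173 (V = (1/28351)/59123 = (1/28351)*(1/59123) = 1/1676196173 ≈ 5.9659e-10)
1/(V + (-33203 - 40964)*(x(-167, -17) - 28681)) = 1/(1/1676196173 + (-33203 - 40964)*(-12*(-167) - 28681)) = 1/(1/1676196173 - 74167*(2004 - 28681)) = 1/(1/1676196173 - 74167*(-26677)) = 1/(1/1676196173 + 1978553059) = 1/(3316443065573243208/1676196173) = 1676196173/3316443065573243208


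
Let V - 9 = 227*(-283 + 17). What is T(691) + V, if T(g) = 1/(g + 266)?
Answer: -57776960/957 ≈ -60373.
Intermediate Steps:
T(g) = 1/(266 + g)
V = -60373 (V = 9 + 227*(-283 + 17) = 9 + 227*(-266) = 9 - 60382 = -60373)
T(691) + V = 1/(266 + 691) - 60373 = 1/957 - 60373 = -57776960/957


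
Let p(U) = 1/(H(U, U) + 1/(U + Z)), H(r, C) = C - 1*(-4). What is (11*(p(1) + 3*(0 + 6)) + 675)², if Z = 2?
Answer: 196028001/256 ≈ 7.6573e+5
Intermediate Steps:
H(r, C) = 4 + C (H(r, C) = C + 4 = 4 + C)
p(U) = 1/(4 + U + 1/(2 + U)) (p(U) = 1/((4 + U) + 1/(U + 2)) = 1/((4 + U) + 1/(2 + U)) = 1/(4 + U + 1/(2 + U)))
(11*(p(1) + 3*(0 + 6)) + 675)² = (11*((2 + 1)/(9 + 1² + 6*1) + 3*(0 + 6)) + 675)² = (11*(3/(9 + 1 + 6) + 3*6) + 675)² = (11*(3/16 + 18) + 675)² = (11*(291/16) + 675)² = (3201/16 + 675)² = (14001/16)² = 196028001/256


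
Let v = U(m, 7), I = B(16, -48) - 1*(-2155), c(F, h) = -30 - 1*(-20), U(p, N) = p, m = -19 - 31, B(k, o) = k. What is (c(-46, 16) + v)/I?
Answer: -60/2171 ≈ -0.027637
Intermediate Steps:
m = -50
c(F, h) = -10 (c(F, h) = -30 + 20 = -10)
I = 2171 (I = 16 - 1*(-2155) = 16 + 2155 = 2171)
v = -50
(c(-46, 16) + v)/I = (-10 - 50)/2171 = -60*1/2171 = -60/2171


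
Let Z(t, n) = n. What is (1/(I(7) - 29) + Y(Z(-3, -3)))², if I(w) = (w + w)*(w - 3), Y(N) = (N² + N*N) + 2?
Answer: 292681/729 ≈ 401.48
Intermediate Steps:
Y(N) = 2 + 2*N² (Y(N) = (N² + N²) + 2 = 2*N² + 2 = 2 + 2*N²)
I(w) = 2*w*(-3 + w) (I(w) = (2*w)*(-3 + w) = 2*w*(-3 + w))
(1/(I(7) - 29) + Y(Z(-3, -3)))² = (1/(2*7*(-3 + 7) - 29) + (2 + 2*(-3)²))² = (1/(2*7*4 - 29) + (2 + 2*9))² = (1/(56 - 29) + (2 + 18))² = (1/27 + 20)² = (541/27)² = 292681/729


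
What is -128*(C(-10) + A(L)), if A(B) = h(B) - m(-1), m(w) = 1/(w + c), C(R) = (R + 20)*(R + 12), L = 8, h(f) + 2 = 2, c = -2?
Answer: -7808/3 ≈ -2602.7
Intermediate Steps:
h(f) = 0 (h(f) = -2 + 2 = 0)
C(R) = (12 + R)*(20 + R) (C(R) = (20 + R)*(12 + R) = (12 + R)*(20 + R))
m(w) = 1/(-2 + w) (m(w) = 1/(w - 2) = 1/(-2 + w))
A(B) = 1/3 (A(B) = 0 - 1/(-2 - 1) = 0 - 1/(-3) = 0 - 1*(-1/3) = 0 + 1/3 = 1/3)
-128*(C(-10) + A(L)) = -128*((240 + (-10)**2 + 32*(-10)) + 1/3) = -128*((240 + 100 - 320) + 1/3) = -128*(20 + 1/3) = -128*61/3 = -7808/3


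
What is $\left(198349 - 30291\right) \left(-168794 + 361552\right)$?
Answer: $32394523964$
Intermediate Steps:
$\left(198349 - 30291\right) \left(-168794 + 361552\right) = 168058 \cdot 192758 = 32394523964$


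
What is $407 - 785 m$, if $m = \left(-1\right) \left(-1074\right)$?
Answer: $-842683$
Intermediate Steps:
$m = 1074$
$407 - 785 m = 407 - 843090 = -842683$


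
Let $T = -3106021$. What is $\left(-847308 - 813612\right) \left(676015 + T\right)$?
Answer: $4036045565520$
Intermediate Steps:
$\left(-847308 - 813612\right) \left(676015 + T\right) = \left(-847308 - 813612\right) \left(676015 - 3106021\right) = \left(-1660920\right) \left(-2430006\right) = 4036045565520$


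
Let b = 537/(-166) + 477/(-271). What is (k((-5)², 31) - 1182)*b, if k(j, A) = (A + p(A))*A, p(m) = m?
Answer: -83142330/22493 ≈ -3696.4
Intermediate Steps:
b = -224709/44986 (b = 537*(-1/166) + 477*(-1/271) = -537/166 - 477/271 = -224709/44986 ≈ -4.9951)
k(j, A) = 2*A² (k(j, A) = (A + A)*A = (2*A)*A = 2*A²)
(k((-5)², 31) - 1182)*b = (2*31² - 1182)*(-224709/44986) = (2*961 - 1182)*(-224709/44986) = (1922 - 1182)*(-224709/44986) = 740*(-224709/44986) = -83142330/22493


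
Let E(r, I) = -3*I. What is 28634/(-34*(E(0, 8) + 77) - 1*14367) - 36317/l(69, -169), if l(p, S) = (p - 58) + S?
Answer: 582685401/2554702 ≈ 228.08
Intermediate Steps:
l(p, S) = -58 + S + p (l(p, S) = (-58 + p) + S = -58 + S + p)
28634/(-34*(E(0, 8) + 77) - 1*14367) - 36317/l(69, -169) = 28634/(-34*(-3*8 + 77) - 1*14367) - 36317/(-58 - 169 + 69) = 28634/(-34*(-24 + 77) - 14367) - 36317/(-158) = 28634/(-34*53 - 14367) - 36317*(-1/158) = 28634/(-1802 - 14367) + 36317/158 = 28634/(-16169) + 36317/158 = 28634*(-1/16169) + 36317/158 = -28634/16169 + 36317/158 = 582685401/2554702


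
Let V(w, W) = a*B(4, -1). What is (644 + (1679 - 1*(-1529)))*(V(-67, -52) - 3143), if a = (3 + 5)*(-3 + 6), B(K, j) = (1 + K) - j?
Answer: -11552148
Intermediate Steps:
B(K, j) = 1 + K - j
a = 24 (a = 8*3 = 24)
V(w, W) = 144 (V(w, W) = 24*(1 + 4 - 1*(-1)) = 24*(1 + 4 + 1) = 24*6 = 144)
(644 + (1679 - 1*(-1529)))*(V(-67, -52) - 3143) = (644 + (1679 - 1*(-1529)))*(144 - 3143) = (644 + (1679 + 1529))*(-2999) = (644 + 3208)*(-2999) = 3852*(-2999) = -11552148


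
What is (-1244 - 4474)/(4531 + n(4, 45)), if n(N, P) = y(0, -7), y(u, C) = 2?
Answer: -1906/1511 ≈ -1.2614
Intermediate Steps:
n(N, P) = 2
(-1244 - 4474)/(4531 + n(4, 45)) = (-1244 - 4474)/(4531 + 2) = -5718/4533 = -5718*1/4533 = -1906/1511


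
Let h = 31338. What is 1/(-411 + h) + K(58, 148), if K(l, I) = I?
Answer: 4577197/30927 ≈ 148.00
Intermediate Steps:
1/(-411 + h) + K(58, 148) = 1/(-411 + 31338) + 148 = 1/30927 + 148 = 4577197/30927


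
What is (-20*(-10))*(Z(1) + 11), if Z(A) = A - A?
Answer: 2200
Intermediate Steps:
Z(A) = 0
(-20*(-10))*(Z(1) + 11) = (-20*(-10))*(0 + 11) = 200*11 = 2200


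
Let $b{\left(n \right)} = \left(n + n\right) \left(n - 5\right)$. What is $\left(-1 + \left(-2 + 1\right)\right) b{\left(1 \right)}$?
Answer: $16$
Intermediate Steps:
$b{\left(n \right)} = 2 n \left(-5 + n\right)$
$\left(-1 + \left(-2 + 1\right)\right) b{\left(1 \right)} = \left(-1 + \left(-2 + 1\right)\right) 2 \cdot 1 \left(-5 + 1\right) = \left(-1 - 1\right) 2 \cdot 1 \left(-4\right) = \left(-2\right) \left(-8\right) = 16$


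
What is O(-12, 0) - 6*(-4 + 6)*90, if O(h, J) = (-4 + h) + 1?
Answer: -1095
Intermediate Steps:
O(h, J) = -3 + h
O(-12, 0) - 6*(-4 + 6)*90 = (-3 - 12) - 6*(-4 + 6)*90 = -15 - 6*2*90 = -15 - 12*90 = -15 - 1080 = -1095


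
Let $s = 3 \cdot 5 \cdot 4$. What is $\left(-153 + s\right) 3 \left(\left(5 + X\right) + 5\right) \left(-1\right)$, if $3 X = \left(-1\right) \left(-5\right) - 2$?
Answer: $3069$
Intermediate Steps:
$X = 1$ ($X = \frac{\left(-1\right) \left(-5\right) - 2}{3} = \frac{5 - 2}{3} = \frac{1}{3} \cdot 3 = 1$)
$s = 60$ ($s = 15 \cdot 4 = 60$)
$\left(-153 + s\right) 3 \left(\left(5 + X\right) + 5\right) \left(-1\right) = \left(-153 + 60\right) 3 \left(\left(5 + 1\right) + 5\right) \left(-1\right) = - 93 \cdot 3 \left(6 + 5\right) \left(-1\right) = - 93 \cdot 3 \cdot 11 \left(-1\right) = - 93 \cdot 33 \left(-1\right) = \left(-93\right) \left(-33\right) = 3069$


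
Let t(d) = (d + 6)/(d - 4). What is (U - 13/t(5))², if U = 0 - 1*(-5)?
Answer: 1764/121 ≈ 14.579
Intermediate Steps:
U = 5 (U = 0 + 5 = 5)
t(d) = (6 + d)/(-4 + d)
(U - 13/t(5))² = (5 - 13*(-4 + 5)/(6 + 5))² = (5 - 13/(11/1))² = (5 - 13/(1*11))² = (5 - 13/11)² = (42/11)² = 1764/121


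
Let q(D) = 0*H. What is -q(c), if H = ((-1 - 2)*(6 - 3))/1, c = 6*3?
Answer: 0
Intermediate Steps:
c = 18
H = -9 (H = -3*3*1 = -9*1 = -9)
q(D) = 0 (q(D) = 0*(-9) = 0)
-q(c) = -1*0 = 0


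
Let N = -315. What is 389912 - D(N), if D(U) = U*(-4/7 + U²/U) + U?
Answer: 290822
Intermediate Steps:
D(U) = U + U*(-4/7 + U) (D(U) = U*(-4*⅐ + U) + U = U*(-4/7 + U) + U = U + U*(-4/7 + U))
389912 - D(N) = 389912 - (-315)*(3 + 7*(-315))/7 = 389912 - (-315)*(3 - 2205)/7 = 389912 - (-315)*(-2202)/7 = 389912 - 1*99090 = 389912 - 99090 = 290822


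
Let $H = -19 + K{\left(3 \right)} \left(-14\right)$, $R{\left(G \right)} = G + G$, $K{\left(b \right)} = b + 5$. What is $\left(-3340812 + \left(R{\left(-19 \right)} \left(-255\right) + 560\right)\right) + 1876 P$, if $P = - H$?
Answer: $-3084806$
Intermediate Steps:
$K{\left(b \right)} = 5 + b$
$R{\left(G \right)} = 2 G$
$H = -131$ ($H = -19 + \left(5 + 3\right) \left(-14\right) = -19 + 8 \left(-14\right) = -19 - 112 = -131$)
$P = 131$ ($P = \left(-1\right) \left(-131\right) = 131$)
$\left(-3340812 + \left(R{\left(-19 \right)} \left(-255\right) + 560\right)\right) + 1876 P = \left(-3340812 + \left(2 \left(-19\right) \left(-255\right) + 560\right)\right) + 1876 \cdot 131 = \left(-3340812 + \left(\left(-38\right) \left(-255\right) + 560\right)\right) + 245756 = \left(-3340812 + \left(9690 + 560\right)\right) + 245756 = \left(-3340812 + 10250\right) + 245756 = -3330562 + 245756 = -3084806$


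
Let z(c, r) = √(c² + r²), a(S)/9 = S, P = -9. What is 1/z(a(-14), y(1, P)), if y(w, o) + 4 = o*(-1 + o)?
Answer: √5818/11636 ≈ 0.0065552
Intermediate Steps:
y(w, o) = -4 + o*(-1 + o)
a(S) = 9*S
1/z(a(-14), y(1, P)) = 1/(√((9*(-14))² + (-4 + (-9)² - 1*(-9))²)) = 1/(√((-126)² + (-4 + 81 + 9)²)) = 1/(√(15876 + 86²)) = 1/(√(15876 + 7396)) = 1/(√23272) = 1/(2*√5818) = √5818/11636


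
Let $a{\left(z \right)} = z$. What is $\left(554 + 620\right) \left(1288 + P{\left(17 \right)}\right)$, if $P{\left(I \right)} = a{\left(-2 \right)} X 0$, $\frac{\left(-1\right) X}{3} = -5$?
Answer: $1512112$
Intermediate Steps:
$X = 15$ ($X = \left(-3\right) \left(-5\right) = 15$)
$P{\left(I \right)} = 0$ ($P{\left(I \right)} = \left(-2\right) 15 \cdot 0 = \left(-30\right) 0 = 0$)
$\left(554 + 620\right) \left(1288 + P{\left(17 \right)}\right) = \left(554 + 620\right) \left(1288 + 0\right) = 1174 \cdot 1288 = 1512112$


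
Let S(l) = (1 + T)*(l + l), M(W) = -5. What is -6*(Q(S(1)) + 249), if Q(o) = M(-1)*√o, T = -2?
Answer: -1494 + 30*I*√2 ≈ -1494.0 + 42.426*I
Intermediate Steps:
S(l) = -2*l (S(l) = (1 - 2)*(l + l) = -2*l)
Q(o) = -5*√o
-6*(Q(S(1)) + 249) = -6*(-5*I*√2 + 249) = -6*(249 - 5*I*√2) = -1494 + 30*I*√2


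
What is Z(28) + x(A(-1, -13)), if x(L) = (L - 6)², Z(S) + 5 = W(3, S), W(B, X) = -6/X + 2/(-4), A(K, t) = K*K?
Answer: 135/7 ≈ 19.286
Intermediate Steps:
A(K, t) = K²
W(B, X) = -½ - 6/X (W(B, X) = -6/X + 2*(-¼) = -6/X - ½ = -½ - 6/X)
Z(S) = -5 + (-12 - S)/(2*S)
x(L) = (-6 + L)²
Z(28) + x(A(-1, -13)) = (-11/2 - 6/28) + (-6 + (-1)²)² = (-11/2 - 6*1/28) + (-6 + 1)² = (-11/2 - 3/14) + (-5)² = -40/7 + 25 = 135/7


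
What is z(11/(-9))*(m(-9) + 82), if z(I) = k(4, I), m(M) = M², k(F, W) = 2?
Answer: 326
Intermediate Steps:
z(I) = 2
z(11/(-9))*(m(-9) + 82) = 2*((-9)² + 82) = 2*(81 + 82) = 2*163 = 326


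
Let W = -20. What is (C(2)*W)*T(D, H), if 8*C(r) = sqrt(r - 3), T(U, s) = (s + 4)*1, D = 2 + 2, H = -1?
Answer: -15*I/2 ≈ -7.5*I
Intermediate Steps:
D = 4
T(U, s) = 4 + s (T(U, s) = (4 + s)*1 = 4 + s)
C(r) = sqrt(-3 + r)/8 (C(r) = sqrt(r - 3)/8 = sqrt(-3 + r)/8)
(C(2)*W)*T(D, H) = ((sqrt(-3 + 2)/8)*(-20))*(4 - 1) = ((sqrt(-1)/8)*(-20))*3 = ((I/8)*(-20))*3 = -5*I/2*3 = -15*I/2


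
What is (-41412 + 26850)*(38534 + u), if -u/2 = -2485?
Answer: -633505248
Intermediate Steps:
u = 4970 (u = -2*(-2485) = 4970)
(-41412 + 26850)*(38534 + u) = (-41412 + 26850)*(38534 + 4970) = -14562*43504 = -633505248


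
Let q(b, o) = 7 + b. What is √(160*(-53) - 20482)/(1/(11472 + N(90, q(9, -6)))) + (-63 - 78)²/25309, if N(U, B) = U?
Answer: 19881/25309 + 34686*I*√3218 ≈ 0.78553 + 1.9676e+6*I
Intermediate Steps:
√(160*(-53) - 20482)/(1/(11472 + N(90, q(9, -6)))) + (-63 - 78)²/25309 = √(160*(-53) - 20482)/(1/(11472 + 90)) + (-63 - 78)²/25309 = √(-8480 - 20482)/(1/11562) + (-141)²*(1/25309) = √(-28962)/(1/11562) + 19881*(1/25309) = (3*I*√3218)*11562 + 19881/25309 = 34686*I*√3218 + 19881/25309 = 19881/25309 + 34686*I*√3218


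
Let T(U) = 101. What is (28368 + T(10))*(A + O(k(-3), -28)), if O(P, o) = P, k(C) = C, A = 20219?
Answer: 575529304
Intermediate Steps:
(28368 + T(10))*(A + O(k(-3), -28)) = (28368 + 101)*(20219 - 3) = 28469*20216 = 575529304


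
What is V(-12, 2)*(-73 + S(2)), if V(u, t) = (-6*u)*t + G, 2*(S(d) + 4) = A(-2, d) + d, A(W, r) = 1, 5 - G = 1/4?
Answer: -89845/8 ≈ -11231.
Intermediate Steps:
G = 19/4 (G = 5 - 1/4 = 5 - 1*¼ = 5 - ¼ = 19/4 ≈ 4.7500)
S(d) = -7/2 + d/2 (S(d) = -4 + (1 + d)/2 = -4 + (½ + d/2) = -7/2 + d/2)
V(u, t) = 19/4 - 6*t*u (V(u, t) = (-6*u)*t + 19/4 = -6*t*u + 19/4 = 19/4 - 6*t*u)
V(-12, 2)*(-73 + S(2)) = (19/4 - 6*2*(-12))*(-73 + (-7/2 + (½)*2)) = (19/4 + 144)*(-73 + (-7/2 + 1)) = 595*(-73 - 5/2)/4 = (595/4)*(-151/2) = -89845/8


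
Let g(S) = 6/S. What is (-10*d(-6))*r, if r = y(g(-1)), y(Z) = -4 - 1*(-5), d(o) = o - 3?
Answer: 90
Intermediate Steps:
d(o) = -3 + o
y(Z) = 1 (y(Z) = -4 + 5 = 1)
r = 1
(-10*d(-6))*r = -10*(-3 - 6)*1 = -10*(-9)*1 = 90*1 = 90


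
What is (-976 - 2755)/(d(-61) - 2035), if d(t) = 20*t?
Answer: 533/465 ≈ 1.1462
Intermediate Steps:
(-976 - 2755)/(d(-61) - 2035) = (-976 - 2755)/(20*(-61) - 2035) = -3731/(-1220 - 2035) = -3731/(-3255) = -3731*(-1/3255) = 533/465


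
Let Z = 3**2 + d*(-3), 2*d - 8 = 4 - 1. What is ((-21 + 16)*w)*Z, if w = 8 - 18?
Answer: -375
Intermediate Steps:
w = -10
d = 11/2 (d = 4 + (4 - 1)/2 = 4 + (1/2)*3 = 4 + 3/2 = 11/2 ≈ 5.5000)
Z = -15/2 (Z = 3**2 + (11/2)*(-3) = 9 - 33/2 = -15/2 ≈ -7.5000)
((-21 + 16)*w)*Z = ((-21 + 16)*(-10))*(-15/2) = -5*(-10)*(-15/2) = 50*(-15/2) = -375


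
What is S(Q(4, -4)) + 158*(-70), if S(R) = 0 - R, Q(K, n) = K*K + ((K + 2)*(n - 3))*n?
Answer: -11244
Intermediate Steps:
Q(K, n) = K² + n*(-3 + n)*(2 + K) (Q(K, n) = K² + ((2 + K)*(-3 + n))*n = K² + ((-3 + n)*(2 + K))*n = K² + n*(-3 + n)*(2 + K))
S(R) = -R
S(Q(4, -4)) + 158*(-70) = -(4² - 6*(-4) + 2*(-4)² + 4*(-4)² - 3*4*(-4)) + 158*(-70) = -(16 + 24 + 2*16 + 4*16 + 48) - 11060 = -(16 + 24 + 32 + 64 + 48) - 11060 = -1*184 - 11060 = -184 - 11060 = -11244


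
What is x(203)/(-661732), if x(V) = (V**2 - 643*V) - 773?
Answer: 90093/661732 ≈ 0.13615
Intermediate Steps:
x(V) = -773 + V**2 - 643*V
x(203)/(-661732) = (-773 + 203**2 - 643*203)/(-661732) = (-773 + 41209 - 130529)*(-1/661732) = -90093*(-1/661732) = 90093/661732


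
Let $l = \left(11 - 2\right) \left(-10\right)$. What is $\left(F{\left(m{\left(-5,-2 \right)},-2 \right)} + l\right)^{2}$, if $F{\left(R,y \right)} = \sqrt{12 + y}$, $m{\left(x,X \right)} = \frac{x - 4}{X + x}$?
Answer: $\left(90 - \sqrt{10}\right)^{2} \approx 7540.8$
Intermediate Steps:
$m{\left(x,X \right)} = \frac{-4 + x}{X + x}$
$l = -90$ ($l = \left(11 - 2\right) \left(-10\right) = 9 \left(-10\right) = -90$)
$\left(F{\left(m{\left(-5,-2 \right)},-2 \right)} + l\right)^{2} = \left(\sqrt{12 - 2} - 90\right)^{2} = \left(\sqrt{10} - 90\right)^{2} = \left(-90 + \sqrt{10}\right)^{2}$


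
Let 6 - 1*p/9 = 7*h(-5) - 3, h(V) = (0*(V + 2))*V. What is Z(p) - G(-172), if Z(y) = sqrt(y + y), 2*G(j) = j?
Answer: 86 + 9*sqrt(2) ≈ 98.728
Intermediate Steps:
G(j) = j/2
h(V) = 0 (h(V) = (0*(2 + V))*V = 0*V = 0)
p = 81 (p = 54 - 9*(7*0 - 3) = 54 - 9*(0 - 3) = 54 - 9*(-3) = 54 + 27 = 81)
Z(y) = sqrt(2)*sqrt(y) (Z(y) = sqrt(2*y) = sqrt(2)*sqrt(y))
Z(p) - G(-172) = sqrt(2)*sqrt(81) - (-172)/2 = sqrt(2)*9 - 1*(-86) = 9*sqrt(2) + 86 = 86 + 9*sqrt(2)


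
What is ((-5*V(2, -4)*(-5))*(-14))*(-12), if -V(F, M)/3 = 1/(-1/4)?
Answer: 50400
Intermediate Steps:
V(F, M) = 12 (V(F, M) = -3/((-1/4)) = -3/((-1*¼)) = -3/(-¼) = -3*(-4) = 12)
((-5*V(2, -4)*(-5))*(-14))*(-12) = ((-5*12*(-5))*(-14))*(-12) = (-60*(-5)*(-14))*(-12) = (300*(-14))*(-12) = -4200*(-12) = 50400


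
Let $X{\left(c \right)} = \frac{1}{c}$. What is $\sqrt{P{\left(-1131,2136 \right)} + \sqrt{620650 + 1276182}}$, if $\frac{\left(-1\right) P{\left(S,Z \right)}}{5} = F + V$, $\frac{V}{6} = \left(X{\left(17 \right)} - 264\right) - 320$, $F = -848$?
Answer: $\frac{\sqrt{6288130 + 2312 \sqrt{29638}}}{17} \approx 152.1$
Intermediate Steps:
$V = - \frac{59562}{17}$ ($V = 6 \left(\left(\frac{1}{17} - 264\right) - 320\right) = 6 \left(- \frac{4487}{17} - 320\right) = 6 \left(- \frac{9927}{17}\right) = - \frac{59562}{17} \approx -3503.6$)
$P{\left(S,Z \right)} = \frac{369890}{17}$ ($P{\left(S,Z \right)} = - 5 \left(-848 - \frac{59562}{17}\right) = \left(-5\right) \left(- \frac{73978}{17}\right) = \frac{369890}{17}$)
$\sqrt{P{\left(-1131,2136 \right)} + \sqrt{620650 + 1276182}} = \sqrt{\frac{369890}{17} + \sqrt{620650 + 1276182}} = \sqrt{\frac{369890}{17} + \sqrt{1896832}} = \sqrt{\frac{369890}{17} + 8 \sqrt{29638}}$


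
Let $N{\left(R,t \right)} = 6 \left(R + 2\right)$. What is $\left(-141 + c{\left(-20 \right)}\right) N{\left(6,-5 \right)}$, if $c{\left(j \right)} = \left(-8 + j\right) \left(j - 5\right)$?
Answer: $26832$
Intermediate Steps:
$N{\left(R,t \right)} = 12 + 6 R$ ($N{\left(R,t \right)} = 6 \left(2 + R\right) = 12 + 6 R$)
$c{\left(j \right)} = \left(-8 + j\right) \left(-5 + j\right)$
$\left(-141 + c{\left(-20 \right)}\right) N{\left(6,-5 \right)} = \left(-141 + \left(40 + \left(-20\right)^{2} - -260\right)\right) \left(12 + 6 \cdot 6\right) = \left(-141 + \left(40 + 400 + 260\right)\right) \left(12 + 36\right) = \left(-141 + 700\right) 48 = 559 \cdot 48 = 26832$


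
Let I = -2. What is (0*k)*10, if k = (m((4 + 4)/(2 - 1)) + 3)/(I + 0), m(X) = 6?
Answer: 0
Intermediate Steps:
k = -9/2 (k = (6 + 3)/(-2 + 0) = 9/(-2) = 9*(-1/2) = -9/2 ≈ -4.5000)
(0*k)*10 = (0*(-9/2))*10 = 0*10 = 0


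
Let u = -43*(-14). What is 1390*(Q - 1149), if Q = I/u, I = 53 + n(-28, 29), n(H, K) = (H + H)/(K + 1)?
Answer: -1442083717/903 ≈ -1.5970e+6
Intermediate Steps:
n(H, K) = 2*H/(1 + K) (n(H, K) = (2*H)/(1 + K) = 2*H/(1 + K))
u = 602
I = 767/15 (I = 53 + 2*(-28)/(1 + 29) = 53 + 2*(-28)/30 = 53 + 2*(-28)*(1/30) = 53 - 28/15 = 767/15 ≈ 51.133)
Q = 767/9030 (Q = (767/15)/602 = (767/15)*(1/602) = 767/9030 ≈ 0.084939)
1390*(Q - 1149) = 1390*(767/9030 - 1149) = 1390*(-10374703/9030) = -1442083717/903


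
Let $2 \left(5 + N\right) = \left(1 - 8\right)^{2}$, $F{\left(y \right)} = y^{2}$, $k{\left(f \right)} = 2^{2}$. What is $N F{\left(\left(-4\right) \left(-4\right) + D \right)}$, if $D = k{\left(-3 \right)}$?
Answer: $7800$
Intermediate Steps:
$k{\left(f \right)} = 4$
$D = 4$
$N = \frac{39}{2}$ ($N = -5 + \frac{\left(1 - 8\right)^{2}}{2} = -5 + \frac{\left(-7\right)^{2}}{2} = -5 + \frac{1}{2} \cdot 49 = -5 + \frac{49}{2} = \frac{39}{2} \approx 19.5$)
$N F{\left(\left(-4\right) \left(-4\right) + D \right)} = \frac{39 \left(\left(-4\right) \left(-4\right) + 4\right)^{2}}{2} = \frac{39 \left(16 + 4\right)^{2}}{2} = \frac{39 \cdot 20^{2}}{2} = \frac{39}{2} \cdot 400 = 7800$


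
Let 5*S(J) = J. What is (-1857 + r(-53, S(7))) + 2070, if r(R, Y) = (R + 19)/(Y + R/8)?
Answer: 45877/209 ≈ 219.51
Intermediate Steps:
S(J) = J/5
r(R, Y) = (19 + R)/(Y + R/8) (r(R, Y) = (19 + R)/(Y + R*(⅛)) = (19 + R)/(Y + R/8))
(-1857 + r(-53, S(7))) + 2070 = (-1857 + 8*(19 - 53)/(-53 + 8*((⅕)*7))) + 2070 = (-1857 + 8*(-34)/(-53 + 8*(7/5))) + 2070 = (-1857 + 8*(-34)/(-53 + 56/5)) + 2070 = (-1857 + 8*(-34)/(-209/5)) + 2070 = (-1857 + 8*(-5/209)*(-34)) + 2070 = (-1857 + 1360/209) + 2070 = -386753/209 + 2070 = 45877/209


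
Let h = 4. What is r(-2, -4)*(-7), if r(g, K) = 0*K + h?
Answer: -28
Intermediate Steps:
r(g, K) = 4 (r(g, K) = 0*K + 4 = 0 + 4 = 4)
r(-2, -4)*(-7) = 4*(-7) = -28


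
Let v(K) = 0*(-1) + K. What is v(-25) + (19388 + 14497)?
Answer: 33860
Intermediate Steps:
v(K) = K (v(K) = 0 + K = K)
v(-25) + (19388 + 14497) = -25 + (19388 + 14497) = -25 + 33885 = 33860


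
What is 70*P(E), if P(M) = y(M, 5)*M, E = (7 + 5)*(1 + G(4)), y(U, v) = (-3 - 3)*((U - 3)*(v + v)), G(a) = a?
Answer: -14364000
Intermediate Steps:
y(U, v) = -12*v*(-3 + U) (y(U, v) = -6*(-3 + U)*2*v = -12*v*(-3 + U))
E = 60 (E = (7 + 5)*(1 + 4) = 12*5 = 60)
P(M) = M*(180 - 60*M) (P(M) = (12*5*(3 - M))*M = (180 - 60*M)*M = M*(180 - 60*M))
70*P(E) = 70*(60*60*(3 - 1*60)) = 70*(60*60*(3 - 60)) = 70*(60*60*(-57)) = 70*(-205200) = -14364000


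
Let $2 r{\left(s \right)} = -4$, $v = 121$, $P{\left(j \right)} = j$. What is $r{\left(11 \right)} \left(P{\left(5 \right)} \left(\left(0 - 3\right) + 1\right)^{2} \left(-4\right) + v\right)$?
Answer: $-82$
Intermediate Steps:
$r{\left(s \right)} = -2$ ($r{\left(s \right)} = \frac{1}{2} \left(-4\right) = -2$)
$r{\left(11 \right)} \left(P{\left(5 \right)} \left(\left(0 - 3\right) + 1\right)^{2} \left(-4\right) + v\right) = - 2 \left(5 \left(\left(0 - 3\right) + 1\right)^{2} \left(-4\right) + 121\right) = - 2 \left(5 \left(-3 + 1\right)^{2} \left(-4\right) + 121\right) = - 2 \left(5 \left(-2\right)^{2} \left(-4\right) + 121\right) = - 2 \left(5 \cdot 4 \left(-4\right) + 121\right) = - 2 \left(20 \left(-4\right) + 121\right) = - 2 \left(-80 + 121\right) = \left(-2\right) 41 = -82$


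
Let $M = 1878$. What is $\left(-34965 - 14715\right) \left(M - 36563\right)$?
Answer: $1723150800$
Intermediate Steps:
$\left(-34965 - 14715\right) \left(M - 36563\right) = \left(-34965 - 14715\right) \left(1878 - 36563\right) = \left(-49680\right) \left(-34685\right) = 1723150800$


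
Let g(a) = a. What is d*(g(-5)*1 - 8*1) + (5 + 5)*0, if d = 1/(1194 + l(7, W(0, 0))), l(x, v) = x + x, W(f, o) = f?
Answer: -13/1208 ≈ -0.010762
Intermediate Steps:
l(x, v) = 2*x
d = 1/1208 (d = 1/(1194 + 2*7) = 1/(1194 + 14) = 1/1208 ≈ 0.00082781)
d*(g(-5)*1 - 8*1) + (5 + 5)*0 = (-5*1 - 8*1)/1208 + (5 + 5)*0 = (-5 - 8)/1208 + 10*0 = (1/1208)*(-13) + 0 = -13/1208 + 0 = -13/1208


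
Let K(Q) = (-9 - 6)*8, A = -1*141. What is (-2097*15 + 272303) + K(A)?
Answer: 240728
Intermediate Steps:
A = -141
K(Q) = -120 (K(Q) = -15*8 = -120)
(-2097*15 + 272303) + K(A) = (-2097*15 + 272303) - 120 = (-31455 + 272303) - 120 = 240848 - 120 = 240728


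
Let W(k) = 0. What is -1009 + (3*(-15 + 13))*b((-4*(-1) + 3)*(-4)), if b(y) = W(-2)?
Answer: -1009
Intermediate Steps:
b(y) = 0
-1009 + (3*(-15 + 13))*b((-4*(-1) + 3)*(-4)) = -1009 + (3*(-15 + 13))*0 = -1009 + (3*(-2))*0 = -1009 - 6*0 = -1009 + 0 = -1009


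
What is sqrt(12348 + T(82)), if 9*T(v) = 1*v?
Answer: sqrt(111214)/3 ≈ 111.16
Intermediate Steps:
T(v) = v/9 (T(v) = (1*v)/9 = v/9)
sqrt(12348 + T(82)) = sqrt(12348 + (1/9)*82) = sqrt(12348 + 82/9) = sqrt(111214/9) = sqrt(111214)/3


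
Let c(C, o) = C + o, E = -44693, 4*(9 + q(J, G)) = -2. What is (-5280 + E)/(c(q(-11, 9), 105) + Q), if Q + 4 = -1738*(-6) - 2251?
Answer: -99946/16537 ≈ -6.0438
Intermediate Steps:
q(J, G) = -19/2 (q(J, G) = -9 + (¼)*(-2) = -9 - ½ = -19/2)
Q = 8173 (Q = -4 + (-1738*(-6) - 2251) = -4 + (10428 - 2251) = -4 + 8177 = 8173)
(-5280 + E)/(c(q(-11, 9), 105) + Q) = (-5280 - 44693)/((-19/2 + 105) + 8173) = -49973/(191/2 + 8173) = -49973/16537/2 = -49973*2/16537 = -99946/16537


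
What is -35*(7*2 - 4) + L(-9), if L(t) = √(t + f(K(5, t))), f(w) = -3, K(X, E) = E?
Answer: -350 + 2*I*√3 ≈ -350.0 + 3.4641*I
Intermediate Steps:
L(t) = √(-3 + t) (L(t) = √(t - 3) = √(-3 + t))
-35*(7*2 - 4) + L(-9) = -35*(7*2 - 4) + √(-3 - 9) = -35*(14 - 4) + √(-12) = -35*10 + 2*I*√3 = -350 + 2*I*√3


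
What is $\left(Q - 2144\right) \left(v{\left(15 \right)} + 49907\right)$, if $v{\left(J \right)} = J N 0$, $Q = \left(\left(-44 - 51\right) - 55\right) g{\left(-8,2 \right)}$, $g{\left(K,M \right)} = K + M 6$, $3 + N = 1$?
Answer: $-136944808$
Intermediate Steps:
$N = -2$ ($N = -3 + 1 = -2$)
$g{\left(K,M \right)} = K + 6 M$
$Q = -600$ ($Q = \left(\left(-44 - 51\right) - 55\right) \left(-8 + 6 \cdot 2\right) = \left(-95 - 55\right) \left(-8 + 12\right) = \left(-150\right) 4 = -600$)
$v{\left(J \right)} = 0$ ($v{\left(J \right)} = J \left(-2\right) 0 = - 2 J 0 = 0$)
$\left(Q - 2144\right) \left(v{\left(15 \right)} + 49907\right) = \left(-600 - 2144\right) \left(0 + 49907\right) = \left(-2744\right) 49907 = -136944808$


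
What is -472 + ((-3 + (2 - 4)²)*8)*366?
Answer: 2456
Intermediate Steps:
-472 + ((-3 + (2 - 4)²)*8)*366 = -472 + ((-3 + (-2)²)*8)*366 = -472 + ((-3 + 4)*8)*366 = -472 + (1*8)*366 = -472 + 8*366 = -472 + 2928 = 2456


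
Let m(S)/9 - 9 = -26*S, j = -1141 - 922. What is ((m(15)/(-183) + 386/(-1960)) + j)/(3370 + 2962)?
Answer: -122217773/378526960 ≈ -0.32288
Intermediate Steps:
j = -2063
m(S) = 81 - 234*S (m(S) = 81 + 9*(-26*S) = 81 - 234*S)
((m(15)/(-183) + 386/(-1960)) + j)/(3370 + 2962) = (((81 - 234*15)/(-183) + 386/(-1960)) - 2063)/(3370 + 2962) = (((81 - 3510)*(-1/183) + 386*(-1/1960)) - 2063)/6332 = ((-3429*(-1/183) - 193/980) - 2063)*(1/6332) = ((1143/61 - 193/980) - 2063)*(1/6332) = (1108367/59780 - 2063)*(1/6332) = -122217773/59780*1/6332 = -122217773/378526960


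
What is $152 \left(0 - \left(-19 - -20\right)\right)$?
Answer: $-152$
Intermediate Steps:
$152 \left(0 - \left(-19 - -20\right)\right) = 152 \left(0 - \left(-19 + 20\right)\right) = 152 \left(0 - 1\right) = 152 \left(-1\right) = -152$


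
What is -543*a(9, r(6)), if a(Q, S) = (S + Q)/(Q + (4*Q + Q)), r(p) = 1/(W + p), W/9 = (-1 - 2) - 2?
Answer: -31675/351 ≈ -90.242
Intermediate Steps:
W = -45 (W = 9*((-1 - 2) - 2) = 9*(-3 - 2) = 9*(-5) = -45)
r(p) = 1/(-45 + p)
a(Q, S) = (Q + S)/(6*Q) (a(Q, S) = (Q + S)/(Q + 5*Q) = (Q + S)/((6*Q)) = (Q + S)*(1/(6*Q)) = (Q + S)/(6*Q))
-543*a(9, r(6)) = -181*(9 + 1/(-45 + 6))/(2*9) = -181*(9 + 1/(-39))/(2*9) = -181*(9 - 1/39)/(2*9) = -181*350/(2*9*39) = -543*175/1053 = -31675/351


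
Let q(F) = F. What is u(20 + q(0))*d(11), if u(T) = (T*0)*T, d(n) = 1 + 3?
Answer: 0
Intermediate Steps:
d(n) = 4
u(T) = 0 (u(T) = 0*T = 0)
u(20 + q(0))*d(11) = 0*4 = 0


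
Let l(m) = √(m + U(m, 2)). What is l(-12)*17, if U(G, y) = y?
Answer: 17*I*√10 ≈ 53.759*I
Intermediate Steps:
l(m) = √(2 + m) (l(m) = √(m + 2) = √(2 + m))
l(-12)*17 = √(2 - 12)*17 = √(-10)*17 = (I*√10)*17 = 17*I*√10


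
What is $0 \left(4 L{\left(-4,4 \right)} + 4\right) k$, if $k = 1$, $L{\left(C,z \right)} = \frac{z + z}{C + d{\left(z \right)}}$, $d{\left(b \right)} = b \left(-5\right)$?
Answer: $0$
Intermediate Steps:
$d{\left(b \right)} = - 5 b$
$L{\left(C,z \right)} = \frac{2 z}{C - 5 z}$ ($L{\left(C,z \right)} = \frac{z + z}{C - 5 z} = \frac{2 z}{C - 5 z}$)
$0 \left(4 L{\left(-4,4 \right)} + 4\right) k = 0 \left(4 \cdot 2 \cdot 4 \frac{1}{-4 - 20} + 4\right) 1 = 0 \left(4 \cdot 2 \cdot 4 \frac{1}{-24} + 4\right) 1 = 0 \left(4 \cdot 2 \cdot 4 \left(- \frac{1}{24}\right) + 4\right) 1 = 0 \left(4 \left(- \frac{1}{3}\right) + 4\right) 1 = 0 \left(- \frac{4}{3} + 4\right) 1 = 0 \cdot \frac{8}{3} \cdot 1 = 0 \cdot 1 = 0$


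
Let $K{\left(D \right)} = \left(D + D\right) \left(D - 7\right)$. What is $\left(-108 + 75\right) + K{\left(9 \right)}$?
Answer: $3$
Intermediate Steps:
$K{\left(D \right)} = 2 D \left(-7 + D\right)$
$\left(-108 + 75\right) + K{\left(9 \right)} = \left(-108 + 75\right) + 2 \cdot 9 \left(-7 + 9\right) = -33 + 2 \cdot 9 \cdot 2 = -33 + 36 = 3$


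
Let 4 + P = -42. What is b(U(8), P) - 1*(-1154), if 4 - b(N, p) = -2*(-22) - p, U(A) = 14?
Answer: 1068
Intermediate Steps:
P = -46 (P = -4 - 42 = -46)
b(N, p) = -40 + p (b(N, p) = 4 - (-2*(-22) - p) = 4 - (44 - p) = 4 + (-44 + p) = -40 + p)
b(U(8), P) - 1*(-1154) = (-40 - 46) - 1*(-1154) = -86 + 1154 = 1068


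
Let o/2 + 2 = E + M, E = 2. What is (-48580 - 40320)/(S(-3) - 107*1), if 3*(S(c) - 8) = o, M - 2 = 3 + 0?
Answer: 38100/41 ≈ 929.27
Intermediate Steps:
M = 5 (M = 2 + (3 + 0) = 2 + 3 = 5)
o = 10 (o = -4 + 2*(2 + 5) = -4 + 2*7 = -4 + 14 = 10)
S(c) = 34/3 (S(c) = 8 + (⅓)*10 = 8 + 10/3 = 34/3)
(-48580 - 40320)/(S(-3) - 107*1) = (-48580 - 40320)/(34/3 - 107*1) = -88900/(34/3 - 107) = -88900/(-287/3) = -88900*(-3/287) = 38100/41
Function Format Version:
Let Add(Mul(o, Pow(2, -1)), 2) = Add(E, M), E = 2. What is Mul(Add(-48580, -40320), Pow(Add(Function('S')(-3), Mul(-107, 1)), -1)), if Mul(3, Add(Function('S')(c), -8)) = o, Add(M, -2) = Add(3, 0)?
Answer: Rational(38100, 41) ≈ 929.27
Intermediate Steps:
M = 5 (M = Add(2, Add(3, 0)) = Add(2, 3) = 5)
o = 10 (o = Add(-4, Mul(2, Add(2, 5))) = Add(-4, Mul(2, 7)) = Add(-4, 14) = 10)
Function('S')(c) = Rational(34, 3) (Function('S')(c) = Add(8, Mul(Rational(1, 3), 10)) = Add(8, Rational(10, 3)) = Rational(34, 3))
Mul(Add(-48580, -40320), Pow(Add(Function('S')(-3), Mul(-107, 1)), -1)) = Mul(Add(-48580, -40320), Pow(Add(Rational(34, 3), Mul(-107, 1)), -1)) = Mul(-88900, Pow(Add(Rational(34, 3), -107), -1)) = Mul(-88900, Pow(Rational(-287, 3), -1)) = Mul(-88900, Rational(-3, 287)) = Rational(38100, 41)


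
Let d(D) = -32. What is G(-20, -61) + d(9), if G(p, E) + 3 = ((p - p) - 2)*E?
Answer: 87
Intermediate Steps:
G(p, E) = -3 - 2*E (G(p, E) = -3 + ((p - p) - 2)*E = -3 + (0 - 2)*E = -3 - 2*E)
G(-20, -61) + d(9) = (-3 - 2*(-61)) - 32 = (-3 + 122) - 32 = 119 - 32 = 87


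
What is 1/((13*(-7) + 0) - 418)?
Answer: -1/509 ≈ -0.0019646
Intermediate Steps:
1/((13*(-7) + 0) - 418) = 1/((-91 + 0) - 418) = 1/(-91 - 418) = 1/(-509) = -1/509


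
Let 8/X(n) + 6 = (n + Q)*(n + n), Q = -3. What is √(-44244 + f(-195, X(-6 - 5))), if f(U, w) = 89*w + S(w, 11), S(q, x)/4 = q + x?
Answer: 2*I*√251937007/151 ≈ 210.23*I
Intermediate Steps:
S(q, x) = 4*q + 4*x (S(q, x) = 4*(q + x) = 4*q + 4*x)
X(n) = 8/(-6 + 2*n*(-3 + n)) (X(n) = 8/(-6 + (n - 3)*(n + n)) = 8/(-6 + (-3 + n)*(2*n)) = 8/(-6 + 2*n*(-3 + n)))
f(U, w) = 44 + 93*w (f(U, w) = 89*w + (4*w + 4*11) = 89*w + (4*w + 44) = 89*w + (44 + 4*w) = 44 + 93*w)
√(-44244 + f(-195, X(-6 - 5))) = √(-44244 + (44 + 93*(4/(-3 + (-6 - 5)² - 3*(-6 - 5))))) = √(-44244 + (44 + 93*(4/(-3 + (-11)² - 3*(-11))))) = √(-44244 + (44 + 93*(4/(-3 + 121 + 33)))) = √(-44244 + (44 + 93*(4/151))) = √(-44244 + (44 + 372/151)) = √(-44244 + 7016/151) = √(-6673828/151) = 2*I*√251937007/151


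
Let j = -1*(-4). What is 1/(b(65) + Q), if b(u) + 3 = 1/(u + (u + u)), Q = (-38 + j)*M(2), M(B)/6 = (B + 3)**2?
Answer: -195/995084 ≈ -0.00019596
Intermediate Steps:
j = 4
M(B) = 6*(3 + B)**2 (M(B) = 6*(B + 3)**2 = 6*(3 + B)**2)
Q = -5100 (Q = (-38 + 4)*(6*(3 + 2)**2) = -204*5**2 = -204*25 = -34*150 = -5100)
b(u) = -3 + 1/(3*u) (b(u) = -3 + 1/(u + (u + u)) = -3 + 1/(u + 2*u) = -3 + 1/(3*u))
1/(b(65) + Q) = 1/((-3 + (1/3)/65) - 5100) = 1/((-3 + (1/3)*(1/65)) - 5100) = 1/((-3 + 1/195) - 5100) = 1/(-584/195 - 5100) = 1/(-995084/195) = -195/995084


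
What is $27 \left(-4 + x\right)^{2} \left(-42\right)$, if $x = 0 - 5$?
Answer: $-91854$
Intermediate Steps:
$x = -5$ ($x = 0 - 5 = -5$)
$27 \left(-4 + x\right)^{2} \left(-42\right) = 27 \left(-4 - 5\right)^{2} \left(-42\right) = 27 \left(-9\right)^{2} \left(-42\right) = 27 \cdot 81 \left(-42\right) = 2187 \left(-42\right) = -91854$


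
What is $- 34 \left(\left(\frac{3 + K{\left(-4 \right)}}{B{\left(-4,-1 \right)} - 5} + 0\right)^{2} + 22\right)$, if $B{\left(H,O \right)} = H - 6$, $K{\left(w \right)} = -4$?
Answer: $- \frac{168334}{225} \approx -748.15$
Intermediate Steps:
$B{\left(H,O \right)} = -6 + H$ ($B{\left(H,O \right)} = H - 6 = -6 + H$)
$- 34 \left(\left(\frac{3 + K{\left(-4 \right)}}{B{\left(-4,-1 \right)} - 5} + 0\right)^{2} + 22\right) = - 34 \left(\left(\frac{3 - 4}{\left(-6 - 4\right) - 5} + 0\right)^{2} + 22\right) = - 34 \left(\left(- \frac{1}{-10 - 5} + 0\right)^{2} + 22\right) = - 34 \left(\left(- \frac{1}{-15} + 0\right)^{2} + 22\right) = - 34 \left(\left(\left(-1\right) \left(- \frac{1}{15}\right) + 0\right)^{2} + 22\right) = - 34 \left(\left(\frac{1}{15} + 0\right)^{2} + 22\right) = - 34 \left(\left(\frac{1}{15}\right)^{2} + 22\right) = - 34 \left(\frac{1}{225} + 22\right) = \left(-34\right) \frac{4951}{225} = - \frac{168334}{225}$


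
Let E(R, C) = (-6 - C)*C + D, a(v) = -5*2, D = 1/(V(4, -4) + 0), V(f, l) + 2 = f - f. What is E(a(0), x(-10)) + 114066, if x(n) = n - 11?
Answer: 227501/2 ≈ 1.1375e+5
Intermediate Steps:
x(n) = -11 + n
V(f, l) = -2 (V(f, l) = -2 + (f - f) = -2 + 0 = -2)
D = -1/2 (D = 1/(-2 + 0) = 1/(-2) = -1/2 ≈ -0.50000)
a(v) = -10
E(R, C) = -1/2 + C*(-6 - C) (E(R, C) = (-6 - C)*C - 1/2 = C*(-6 - C) - 1/2 = -1/2 + C*(-6 - C))
E(a(0), x(-10)) + 114066 = (-1/2 - (-11 - 10)**2 - 6*(-11 - 10)) + 114066 = (-1/2 - 1*(-21)**2 - 6*(-21)) + 114066 = (-1/2 - 1*441 + 126) + 114066 = (-1/2 - 441 + 126) + 114066 = -631/2 + 114066 = 227501/2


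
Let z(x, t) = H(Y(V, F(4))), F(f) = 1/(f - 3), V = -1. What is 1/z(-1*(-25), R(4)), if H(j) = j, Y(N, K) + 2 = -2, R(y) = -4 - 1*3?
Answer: -¼ ≈ -0.25000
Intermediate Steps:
F(f) = 1/(-3 + f)
R(y) = -7 (R(y) = -4 - 3 = -7)
Y(N, K) = -4 (Y(N, K) = -2 - 2 = -4)
z(x, t) = -4
1/z(-1*(-25), R(4)) = 1/(-4) = -¼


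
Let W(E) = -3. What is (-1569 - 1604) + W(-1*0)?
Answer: -3176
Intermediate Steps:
(-1569 - 1604) + W(-1*0) = (-1569 - 1604) - 3 = -3173 - 3 = -3176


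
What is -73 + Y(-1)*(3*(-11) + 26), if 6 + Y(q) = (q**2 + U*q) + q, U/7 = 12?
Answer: 557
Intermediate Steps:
U = 84 (U = 7*12 = 84)
Y(q) = -6 + q**2 + 85*q (Y(q) = -6 + ((q**2 + 84*q) + q) = -6 + (q**2 + 85*q) = -6 + q**2 + 85*q)
-73 + Y(-1)*(3*(-11) + 26) = -73 + (-6 + (-1)**2 + 85*(-1))*(3*(-11) + 26) = -73 + (-6 + 1 - 85)*(-33 + 26) = -73 - 90*(-7) = -73 + 630 = 557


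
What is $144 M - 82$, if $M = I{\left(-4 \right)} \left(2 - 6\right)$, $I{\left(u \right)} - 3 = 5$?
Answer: $-4690$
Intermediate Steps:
$I{\left(u \right)} = 8$ ($I{\left(u \right)} = 3 + 5 = 8$)
$M = -32$ ($M = 8 \left(2 - 6\right) = 8 \left(-4\right) = -32$)
$144 M - 82 = 144 \left(-32\right) - 82 = -4608 - 82 = -4690$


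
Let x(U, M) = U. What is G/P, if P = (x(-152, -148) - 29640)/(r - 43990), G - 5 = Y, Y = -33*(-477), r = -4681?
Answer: 54740969/2128 ≈ 25724.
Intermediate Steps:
Y = 15741
G = 15746 (G = 5 + 15741 = 15746)
P = 4256/6953 (P = (-152 - 29640)/(-4681 - 43990) = -29792/(-48671) = -29792*(-1/48671) = 4256/6953 ≈ 0.61211)
G/P = 15746/(4256/6953) = 15746*(6953/4256) = 54740969/2128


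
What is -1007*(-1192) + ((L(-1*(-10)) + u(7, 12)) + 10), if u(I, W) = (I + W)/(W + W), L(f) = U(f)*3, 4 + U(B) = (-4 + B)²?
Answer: 28810819/24 ≈ 1.2005e+6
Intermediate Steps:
U(B) = -4 + (-4 + B)²
L(f) = -12 + 3*(-4 + f)² (L(f) = (-4 + (-4 + f)²)*3 = -12 + 3*(-4 + f)²)
u(I, W) = (I + W)/(2*W) (u(I, W) = (I + W)/((2*W)) = (I + W)*(1/(2*W)) = (I + W)/(2*W))
-1007*(-1192) + ((L(-1*(-10)) + u(7, 12)) + 10) = -1007*(-1192) + (((-12 + 3*(-4 - 1*(-10))²) + (½)*(7 + 12)/12) + 10) = 1200344 + (((-12 + 3*(-4 + 10)²) + (½)*(1/12)*19) + 10) = 1200344 + (((-12 + 3*6²) + 19/24) + 10) = 1200344 + (((-12 + 3*36) + 19/24) + 10) = 1200344 + (((-12 + 108) + 19/24) + 10) = 1200344 + ((96 + 19/24) + 10) = 1200344 + (2323/24 + 10) = 1200344 + 2563/24 = 28810819/24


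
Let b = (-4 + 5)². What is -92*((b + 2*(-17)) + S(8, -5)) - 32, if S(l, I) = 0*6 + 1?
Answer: 2912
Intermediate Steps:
S(l, I) = 1 (S(l, I) = 0 + 1 = 1)
b = 1 (b = 1² = 1)
-92*((b + 2*(-17)) + S(8, -5)) - 32 = -92*((1 + 2*(-17)) + 1) - 32 = -92*((1 - 34) + 1) - 32 = -92*(-33 + 1) - 32 = -92*(-32) - 32 = 2944 - 32 = 2912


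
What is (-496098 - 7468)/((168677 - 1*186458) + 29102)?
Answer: -503566/11321 ≈ -44.481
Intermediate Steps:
(-496098 - 7468)/((168677 - 1*186458) + 29102) = -503566/((168677 - 186458) + 29102) = -503566/(-17781 + 29102) = -503566/11321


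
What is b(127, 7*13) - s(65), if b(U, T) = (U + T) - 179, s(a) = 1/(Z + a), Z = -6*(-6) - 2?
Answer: 3860/99 ≈ 38.990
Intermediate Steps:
Z = 34 (Z = 36 - 2 = 34)
s(a) = 1/(34 + a)
b(U, T) = -179 + T + U (b(U, T) = (T + U) - 179 = -179 + T + U)
b(127, 7*13) - s(65) = (-179 + 7*13 + 127) - 1/(34 + 65) = (-179 + 91 + 127) - 1/99 = 39 - 1*1/99 = 39 - 1/99 = 3860/99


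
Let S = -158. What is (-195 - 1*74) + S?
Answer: -427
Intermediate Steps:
(-195 - 1*74) + S = (-195 - 1*74) - 158 = (-195 - 74) - 158 = -269 - 158 = -427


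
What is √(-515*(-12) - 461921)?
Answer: I*√455741 ≈ 675.09*I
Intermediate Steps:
√(-515*(-12) - 461921) = √(6180 - 461921) = √(-455741) = I*√455741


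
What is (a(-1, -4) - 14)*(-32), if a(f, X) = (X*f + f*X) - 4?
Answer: 320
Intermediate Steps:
a(f, X) = -4 + 2*X*f (a(f, X) = (X*f + X*f) - 4 = 2*X*f - 4 = -4 + 2*X*f)
(a(-1, -4) - 14)*(-32) = ((-4 + 2*(-4)*(-1)) - 14)*(-32) = ((-4 + 8) - 14)*(-32) = (4 - 14)*(-32) = -10*(-32) = 320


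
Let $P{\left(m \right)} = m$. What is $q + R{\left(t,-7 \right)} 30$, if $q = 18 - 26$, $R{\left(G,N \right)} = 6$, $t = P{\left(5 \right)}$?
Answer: $172$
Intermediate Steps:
$t = 5$
$q = -8$ ($q = 18 - 26 = -8$)
$q + R{\left(t,-7 \right)} 30 = -8 + 6 \cdot 30 = -8 + 180 = 172$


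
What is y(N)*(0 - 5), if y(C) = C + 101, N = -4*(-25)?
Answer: -1005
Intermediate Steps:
N = 100
y(C) = 101 + C
y(N)*(0 - 5) = (101 + 100)*(0 - 5) = 201*(-5) = -1005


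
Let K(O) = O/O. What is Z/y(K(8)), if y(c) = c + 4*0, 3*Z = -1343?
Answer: -1343/3 ≈ -447.67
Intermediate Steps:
K(O) = 1
Z = -1343/3 (Z = (⅓)*(-1343) = -1343/3 ≈ -447.67)
y(c) = c (y(c) = c + 0 = c)
Z/y(K(8)) = -1343/3/1 = -1343/3*1 = -1343/3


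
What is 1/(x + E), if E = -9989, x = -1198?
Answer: -1/11187 ≈ -8.9390e-5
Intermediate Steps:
1/(x + E) = 1/(-1198 - 9989) = 1/(-11187) = -1/11187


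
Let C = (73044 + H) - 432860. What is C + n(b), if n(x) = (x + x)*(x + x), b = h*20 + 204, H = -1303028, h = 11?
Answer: -943740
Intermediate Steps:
C = -1662844 (C = (73044 - 1303028) - 432860 = -1229984 - 432860 = -1662844)
b = 424 (b = 11*20 + 204 = 220 + 204 = 424)
n(x) = 4*x**2 (n(x) = (2*x)*(2*x) = 4*x**2)
C + n(b) = -1662844 + 4*424**2 = -1662844 + 4*179776 = -1662844 + 719104 = -943740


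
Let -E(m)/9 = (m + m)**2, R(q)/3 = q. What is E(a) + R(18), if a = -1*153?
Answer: -842670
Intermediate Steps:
R(q) = 3*q
a = -153
E(m) = -36*m**2 (E(m) = -9*(m + m)**2 = -9*4*m**2 = -36*m**2)
E(a) + R(18) = -36*(-153)**2 + 3*18 = -36*23409 + 54 = -842724 + 54 = -842670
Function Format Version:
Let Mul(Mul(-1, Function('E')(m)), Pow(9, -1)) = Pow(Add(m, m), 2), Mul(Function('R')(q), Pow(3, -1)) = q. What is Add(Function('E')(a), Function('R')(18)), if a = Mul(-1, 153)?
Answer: -842670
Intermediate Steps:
Function('R')(q) = Mul(3, q)
a = -153
Function('E')(m) = Mul(-36, Pow(m, 2)) (Function('E')(m) = Mul(-9, Pow(Add(m, m), 2)) = Mul(-9, Pow(Mul(2, m), 2)) = Mul(-9, Mul(4, Pow(m, 2))) = Mul(-36, Pow(m, 2)))
Add(Function('E')(a), Function('R')(18)) = Add(Mul(-36, Pow(-153, 2)), Mul(3, 18)) = Add(Mul(-36, 23409), 54) = Add(-842724, 54) = -842670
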